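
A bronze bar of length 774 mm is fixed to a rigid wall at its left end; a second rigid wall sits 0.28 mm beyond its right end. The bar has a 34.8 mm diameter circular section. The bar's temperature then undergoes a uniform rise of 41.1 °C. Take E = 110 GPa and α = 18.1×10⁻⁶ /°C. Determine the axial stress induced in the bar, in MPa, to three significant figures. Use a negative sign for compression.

Free thermal expansion αLΔT = 18.1e-6 · 774 · 41.1 = 0.5758 mm.
The walls engage after the gap closes; constrained expansion = 0.5758 − 0.28 = 0.2958 mm.
The walls impose strain ε = −(0.2958)/774 = -3.8215e-04; σ = Eε = 110000 · -3.8215e-04 = -42.04 MPa.

-42.0 MPa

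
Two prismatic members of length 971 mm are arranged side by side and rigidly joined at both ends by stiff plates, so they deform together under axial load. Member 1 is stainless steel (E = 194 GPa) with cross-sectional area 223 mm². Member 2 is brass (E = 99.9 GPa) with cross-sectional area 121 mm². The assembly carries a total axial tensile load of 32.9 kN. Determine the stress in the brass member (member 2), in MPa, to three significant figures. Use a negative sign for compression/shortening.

59.4 MPa

Equal strain + equilibrium ⇒ each member carries load in proportion to AE: A₁E₁ = 43260000 N, A₂E₂ = 12090000 N, ΣAE = 55350000 N.
σ₂ = P·E₂/ΣAE = 32900·99900/55350000 = 59.38 MPa.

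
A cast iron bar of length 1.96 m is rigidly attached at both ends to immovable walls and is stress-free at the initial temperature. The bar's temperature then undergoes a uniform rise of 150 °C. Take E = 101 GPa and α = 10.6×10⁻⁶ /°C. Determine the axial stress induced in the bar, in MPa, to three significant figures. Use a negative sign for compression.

-161 MPa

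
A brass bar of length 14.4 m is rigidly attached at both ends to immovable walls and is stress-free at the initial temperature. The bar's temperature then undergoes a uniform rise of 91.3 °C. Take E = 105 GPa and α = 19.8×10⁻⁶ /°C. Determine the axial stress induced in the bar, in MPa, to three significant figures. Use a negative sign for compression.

Free thermal expansion αLΔT = 19.8e-6 · 14400 · 91.3 = 26.03 mm.
The walls impose strain ε = −(26.03)/14400 = -1.8077e-03; σ = Eε = 105000 · -1.8077e-03 = -189.8 MPa.

-190 MPa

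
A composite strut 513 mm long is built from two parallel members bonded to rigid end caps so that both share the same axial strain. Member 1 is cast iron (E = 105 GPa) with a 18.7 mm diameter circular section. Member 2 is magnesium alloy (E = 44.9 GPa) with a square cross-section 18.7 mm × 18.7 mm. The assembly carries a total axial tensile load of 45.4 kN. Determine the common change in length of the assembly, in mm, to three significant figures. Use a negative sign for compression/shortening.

A_1 = 274.6 mm².
A_2 = 349.7 mm².
Equal strain + equilibrium ⇒ each member carries load in proportion to AE: A₁E₁ = 28840000 N, A₂E₂ = 15700000 N, ΣAE = 44540000 N.
δ = PL/ΣAE = 45400·513/44540000 = 0.5229 mm.

0.523 mm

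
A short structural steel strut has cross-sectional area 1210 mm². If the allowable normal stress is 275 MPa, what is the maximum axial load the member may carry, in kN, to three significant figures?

333 kN

P_max = σ_allow · A = 275 · 1210 = 332800 N = 332.8 kN.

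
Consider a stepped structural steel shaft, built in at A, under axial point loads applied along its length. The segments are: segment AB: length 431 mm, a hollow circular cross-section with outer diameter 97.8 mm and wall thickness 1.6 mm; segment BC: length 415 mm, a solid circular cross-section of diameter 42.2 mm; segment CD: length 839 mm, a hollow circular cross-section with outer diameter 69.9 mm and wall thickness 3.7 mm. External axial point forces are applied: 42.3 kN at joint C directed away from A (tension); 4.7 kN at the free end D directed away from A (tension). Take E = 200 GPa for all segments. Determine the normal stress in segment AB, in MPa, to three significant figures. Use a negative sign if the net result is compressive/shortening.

97.2 MPa

Internal axial forces (sectioning from the free end, tension +): N_CD = 4.7 kN, N_BC = 47 kN, N_AB = 47 kN.
A_AB = 483.6 mm².
σ_AB = N_AB/A_AB = 47000/483.6 = 97.2 MPa.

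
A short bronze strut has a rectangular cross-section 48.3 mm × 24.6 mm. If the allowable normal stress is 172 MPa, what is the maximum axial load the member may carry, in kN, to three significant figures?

204 kN

A = 1188 mm².
P_max = σ_allow · A = 172 · 1188 = 204400 N = 204.4 kN.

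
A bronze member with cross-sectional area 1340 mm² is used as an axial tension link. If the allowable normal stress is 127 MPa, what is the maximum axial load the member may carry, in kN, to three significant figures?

170 kN

P_max = σ_allow · A = 127 · 1340 = 170200 N = 170.2 kN.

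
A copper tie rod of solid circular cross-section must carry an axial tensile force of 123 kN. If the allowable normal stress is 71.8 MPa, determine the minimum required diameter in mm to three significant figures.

46.7 mm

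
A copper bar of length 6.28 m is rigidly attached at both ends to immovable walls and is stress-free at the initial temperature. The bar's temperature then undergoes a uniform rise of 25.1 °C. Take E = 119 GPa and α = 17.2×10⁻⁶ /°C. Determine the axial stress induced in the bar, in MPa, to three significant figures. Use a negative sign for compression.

Free thermal expansion αLΔT = 17.2e-6 · 6280 · 25.1 = 2.711 mm.
The walls impose strain ε = −(2.711)/6280 = -4.3172e-04; σ = Eε = 119000 · -4.3172e-04 = -51.37 MPa.

-51.4 MPa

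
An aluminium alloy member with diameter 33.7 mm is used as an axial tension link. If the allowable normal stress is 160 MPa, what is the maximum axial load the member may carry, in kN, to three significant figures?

143 kN

A = 892 mm².
P_max = σ_allow · A = 160 · 892 = 142700 N = 142.7 kN.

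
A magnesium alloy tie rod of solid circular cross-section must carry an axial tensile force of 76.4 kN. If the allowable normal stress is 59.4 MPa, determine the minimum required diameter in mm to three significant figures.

40.5 mm

Required area A ≥ P/σ_allow = 76400/59.4 = 1286 mm².
For a solid circular section, d ≥ √(4A/π) = 40.47 mm.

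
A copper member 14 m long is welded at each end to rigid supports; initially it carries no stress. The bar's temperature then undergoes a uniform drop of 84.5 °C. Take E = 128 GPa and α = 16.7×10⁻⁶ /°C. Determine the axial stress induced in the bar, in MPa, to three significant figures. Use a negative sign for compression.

181 MPa

Free thermal expansion αLΔT = 16.7e-6 · 14000 · -84.5 = -19.76 mm.
The walls impose strain ε = −(-19.76)/14000 = 1.4111e-03; σ = Eε = 128000 · 1.4111e-03 = 180.6 MPa.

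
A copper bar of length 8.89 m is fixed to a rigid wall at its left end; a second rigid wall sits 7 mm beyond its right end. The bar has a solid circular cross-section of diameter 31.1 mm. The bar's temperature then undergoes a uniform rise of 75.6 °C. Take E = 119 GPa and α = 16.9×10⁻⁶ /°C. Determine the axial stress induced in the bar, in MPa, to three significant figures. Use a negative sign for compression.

Free thermal expansion αLΔT = 16.9e-6 · 8890 · 75.6 = 11.36 mm.
The walls engage after the gap closes; constrained expansion = 11.36 − 7 = 4.358 mm.
The walls impose strain ε = −(4.358)/8890 = -4.9024e-04; σ = Eε = 119000 · -4.9024e-04 = -58.34 MPa.

-58.3 MPa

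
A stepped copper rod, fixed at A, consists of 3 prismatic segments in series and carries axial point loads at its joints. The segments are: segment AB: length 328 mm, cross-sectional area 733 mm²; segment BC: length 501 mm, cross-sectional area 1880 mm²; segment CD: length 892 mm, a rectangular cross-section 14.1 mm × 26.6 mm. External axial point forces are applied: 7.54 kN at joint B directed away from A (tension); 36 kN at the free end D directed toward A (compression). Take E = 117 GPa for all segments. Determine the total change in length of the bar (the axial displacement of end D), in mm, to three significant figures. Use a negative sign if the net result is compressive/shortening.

Internal axial forces (sectioning from the free end, tension +): N_CD = -36 kN, N_BC = -36 kN, N_AB = -28.46 kN.
A_CD = 375.1 mm².
δ_AB = -28460·328/(733·117000) = -0.1088 mm
δ_BC = -36000·501/(1880·117000) = -0.082 mm
δ_CD = -36000·892/(375.1·117000) = -0.7318 mm
δ = Σδ_i = -0.9226 mm.

-0.923 mm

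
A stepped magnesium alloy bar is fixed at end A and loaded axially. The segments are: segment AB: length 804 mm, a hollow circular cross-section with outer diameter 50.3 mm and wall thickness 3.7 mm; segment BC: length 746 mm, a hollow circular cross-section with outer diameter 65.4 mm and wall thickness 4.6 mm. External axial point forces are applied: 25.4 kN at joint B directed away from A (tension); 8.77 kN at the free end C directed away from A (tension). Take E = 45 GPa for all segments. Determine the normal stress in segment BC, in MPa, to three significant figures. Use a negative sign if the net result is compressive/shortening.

9.98 MPa

Internal axial forces (sectioning from the free end, tension +): N_BC = 8.77 kN, N_AB = 34.17 kN.
A_BC = 878.6 mm².
σ_BC = N_BC/A_BC = 8770/878.6 = 9.981 MPa.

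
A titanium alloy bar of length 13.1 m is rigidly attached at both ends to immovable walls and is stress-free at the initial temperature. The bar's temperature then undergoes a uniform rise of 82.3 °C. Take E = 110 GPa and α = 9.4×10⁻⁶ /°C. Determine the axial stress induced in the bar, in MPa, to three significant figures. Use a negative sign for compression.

Free thermal expansion αLΔT = 9.4e-6 · 13100 · 82.3 = 10.13 mm.
The walls impose strain ε = −(10.13)/13100 = -7.7362e-04; σ = Eε = 110000 · -7.7362e-04 = -85.1 MPa.

-85.1 MPa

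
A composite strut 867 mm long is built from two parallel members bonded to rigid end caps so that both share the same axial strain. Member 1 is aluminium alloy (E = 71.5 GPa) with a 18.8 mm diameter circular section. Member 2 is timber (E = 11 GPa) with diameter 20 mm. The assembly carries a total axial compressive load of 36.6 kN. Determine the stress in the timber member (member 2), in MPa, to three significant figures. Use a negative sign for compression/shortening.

A_1 = 277.6 mm².
A_2 = 314.2 mm².
Equal strain + equilibrium ⇒ each member carries load in proportion to AE: A₁E₁ = 19850000 N, A₂E₂ = 3456000 N, ΣAE = 23300000 N.
σ₂ = P·E₂/ΣAE = -36600·11000/23300000 = -17.28 MPa.

-17.3 MPa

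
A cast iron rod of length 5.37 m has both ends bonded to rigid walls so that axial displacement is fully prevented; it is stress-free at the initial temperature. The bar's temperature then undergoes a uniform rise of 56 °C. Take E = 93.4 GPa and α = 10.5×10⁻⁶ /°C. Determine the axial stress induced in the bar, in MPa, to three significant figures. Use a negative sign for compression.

Free thermal expansion αLΔT = 10.5e-6 · 5370 · 56 = 3.158 mm.
The walls impose strain ε = −(3.158)/5370 = -5.8800e-04; σ = Eε = 93400 · -5.8800e-04 = -54.92 MPa.

-54.9 MPa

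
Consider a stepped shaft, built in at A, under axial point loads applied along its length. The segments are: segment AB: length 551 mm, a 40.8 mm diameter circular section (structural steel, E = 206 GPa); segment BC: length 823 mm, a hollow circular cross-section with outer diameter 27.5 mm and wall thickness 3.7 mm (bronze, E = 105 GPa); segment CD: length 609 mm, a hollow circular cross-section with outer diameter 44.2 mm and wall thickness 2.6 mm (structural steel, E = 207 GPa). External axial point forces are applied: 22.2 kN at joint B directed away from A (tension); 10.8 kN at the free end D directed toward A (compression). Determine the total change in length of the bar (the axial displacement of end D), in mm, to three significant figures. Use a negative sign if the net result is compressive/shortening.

-0.376 mm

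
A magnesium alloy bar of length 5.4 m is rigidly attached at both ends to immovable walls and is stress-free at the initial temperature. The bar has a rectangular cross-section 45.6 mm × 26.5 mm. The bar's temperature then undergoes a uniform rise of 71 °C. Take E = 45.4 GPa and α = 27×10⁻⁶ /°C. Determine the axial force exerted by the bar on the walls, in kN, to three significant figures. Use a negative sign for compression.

Free thermal expansion αLΔT = 27e-6 · 5400 · 71 = 10.35 mm.
The walls impose strain ε = −(10.35)/5400 = -1.9170e-03; σ = Eε = 45400 · -1.9170e-03 = -87.03 MPa.
Wall reaction R = σ·A = -87.03·1208 = -105200 N = -105.2 kN.

-105 kN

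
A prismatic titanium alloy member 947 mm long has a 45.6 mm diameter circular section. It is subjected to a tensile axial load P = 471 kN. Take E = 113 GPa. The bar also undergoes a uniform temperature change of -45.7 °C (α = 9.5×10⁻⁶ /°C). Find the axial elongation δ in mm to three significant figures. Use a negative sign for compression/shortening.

A = 1633 mm².
δ_mech = NL/(AE) = 471000·947/(1633·113000) = 2.417 mm.
δ_thermal = αLΔT = 9.5e-6·947·-45.7 = -0.4111 mm.
δ = δ_mech + δ_thermal = 2.006 mm.

2.01 mm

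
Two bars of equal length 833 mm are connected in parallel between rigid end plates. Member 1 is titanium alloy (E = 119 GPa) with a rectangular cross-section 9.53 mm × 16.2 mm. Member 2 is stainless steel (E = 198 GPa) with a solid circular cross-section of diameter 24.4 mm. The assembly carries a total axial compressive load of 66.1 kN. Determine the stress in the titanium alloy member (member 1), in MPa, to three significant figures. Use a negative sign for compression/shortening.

A_1 = 154.4 mm².
A_2 = 467.6 mm².
Equal strain + equilibrium ⇒ each member carries load in proportion to AE: A₁E₁ = 18370000 N, A₂E₂ = 92580000 N, ΣAE = 111000000 N.
σ₁ = P·E₁/ΣAE = -66100·119000/111000000 = -70.89 MPa.

-70.9 MPa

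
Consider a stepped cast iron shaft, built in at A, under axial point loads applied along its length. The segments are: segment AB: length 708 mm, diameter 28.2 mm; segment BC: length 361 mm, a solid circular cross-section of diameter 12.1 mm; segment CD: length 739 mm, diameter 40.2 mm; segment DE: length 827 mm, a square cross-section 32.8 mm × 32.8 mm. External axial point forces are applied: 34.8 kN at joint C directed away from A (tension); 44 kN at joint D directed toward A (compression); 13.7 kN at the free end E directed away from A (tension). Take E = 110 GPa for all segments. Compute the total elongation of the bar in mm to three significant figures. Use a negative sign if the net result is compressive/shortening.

Internal axial forces (sectioning from the free end, tension +): N_DE = 13.7 kN, N_CD = -30.3 kN, N_BC = 4.5 kN, N_AB = 4.5 kN.
A_AB = 624.6 mm².
A_BC = 115 mm².
A_CD = 1269 mm².
A_DE = 1076 mm².
δ_AB = 4500·708/(624.6·110000) = 0.04637 mm
δ_BC = 4500·361/(115·110000) = 0.1284 mm
δ_CD = -30300·739/(1269·110000) = -0.1604 mm
δ_DE = 13700·827/(1076·110000) = 0.09574 mm
δ = Σδ_i = 0.1102 mm.

0.110 mm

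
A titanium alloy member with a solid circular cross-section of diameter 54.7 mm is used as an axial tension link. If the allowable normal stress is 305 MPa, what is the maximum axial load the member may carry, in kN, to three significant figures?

A = 2350 mm².
P_max = σ_allow · A = 305 · 2350 = 716700 N = 716.7 kN.

717 kN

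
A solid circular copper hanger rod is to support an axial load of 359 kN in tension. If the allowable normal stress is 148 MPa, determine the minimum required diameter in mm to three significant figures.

Required area A ≥ P/σ_allow = 359000/148 = 2426 mm².
For a solid circular section, d ≥ √(4A/π) = 55.57 mm.

55.6 mm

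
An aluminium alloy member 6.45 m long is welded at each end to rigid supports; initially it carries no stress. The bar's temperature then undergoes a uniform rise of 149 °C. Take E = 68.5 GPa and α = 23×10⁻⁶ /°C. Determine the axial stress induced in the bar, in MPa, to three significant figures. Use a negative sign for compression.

-235 MPa

Free thermal expansion αLΔT = 23e-6 · 6450 · 149 = 22.1 mm.
The walls impose strain ε = −(22.1)/6450 = -3.4270e-03; σ = Eε = 68500 · -3.4270e-03 = -234.7 MPa.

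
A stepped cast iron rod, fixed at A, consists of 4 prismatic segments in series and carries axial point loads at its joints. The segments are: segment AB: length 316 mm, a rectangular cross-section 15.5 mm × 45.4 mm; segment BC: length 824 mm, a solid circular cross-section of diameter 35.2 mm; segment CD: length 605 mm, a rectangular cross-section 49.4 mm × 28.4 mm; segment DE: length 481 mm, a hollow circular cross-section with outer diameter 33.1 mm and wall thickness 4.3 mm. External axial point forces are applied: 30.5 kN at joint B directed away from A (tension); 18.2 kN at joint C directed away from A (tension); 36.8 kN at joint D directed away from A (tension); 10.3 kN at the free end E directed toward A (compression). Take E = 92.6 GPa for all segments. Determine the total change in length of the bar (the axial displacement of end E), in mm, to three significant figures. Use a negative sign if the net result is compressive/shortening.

Internal axial forces (sectioning from the free end, tension +): N_DE = -10.3 kN, N_CD = 26.5 kN, N_BC = 44.7 kN, N_AB = 75.2 kN.
A_AB = 703.7 mm².
A_BC = 973.1 mm².
A_CD = 1403 mm².
A_DE = 389.1 mm².
δ_AB = 75200·316/(703.7·92600) = 0.3647 mm
δ_BC = 44700·824/(973.1·92600) = 0.4087 mm
δ_CD = 26500·605/(1403·92600) = 0.1234 mm
δ_DE = -10300·481/(389.1·92600) = -0.1375 mm
δ = Σδ_i = 0.7593 mm.

0.759 mm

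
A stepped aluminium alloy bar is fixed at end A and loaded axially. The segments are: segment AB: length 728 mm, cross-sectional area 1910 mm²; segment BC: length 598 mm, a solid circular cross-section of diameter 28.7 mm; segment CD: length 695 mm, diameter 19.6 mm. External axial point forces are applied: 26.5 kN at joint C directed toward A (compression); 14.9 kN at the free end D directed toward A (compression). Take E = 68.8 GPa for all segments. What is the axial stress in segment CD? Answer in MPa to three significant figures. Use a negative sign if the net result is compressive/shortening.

Internal axial forces (sectioning from the free end, tension +): N_CD = -14.9 kN, N_BC = -41.4 kN, N_AB = -41.4 kN.
A_CD = 301.7 mm².
σ_CD = N_CD/A_CD = -14900/301.7 = -49.38 MPa.

-49.4 MPa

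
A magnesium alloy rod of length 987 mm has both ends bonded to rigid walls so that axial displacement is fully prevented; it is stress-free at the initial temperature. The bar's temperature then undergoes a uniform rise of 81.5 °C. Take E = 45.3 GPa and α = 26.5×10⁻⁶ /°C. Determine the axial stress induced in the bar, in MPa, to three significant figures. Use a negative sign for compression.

Free thermal expansion αLΔT = 26.5e-6 · 987 · 81.5 = 2.132 mm.
The walls impose strain ε = −(2.132)/987 = -2.1598e-03; σ = Eε = 45300 · -2.1598e-03 = -97.84 MPa.

-97.8 MPa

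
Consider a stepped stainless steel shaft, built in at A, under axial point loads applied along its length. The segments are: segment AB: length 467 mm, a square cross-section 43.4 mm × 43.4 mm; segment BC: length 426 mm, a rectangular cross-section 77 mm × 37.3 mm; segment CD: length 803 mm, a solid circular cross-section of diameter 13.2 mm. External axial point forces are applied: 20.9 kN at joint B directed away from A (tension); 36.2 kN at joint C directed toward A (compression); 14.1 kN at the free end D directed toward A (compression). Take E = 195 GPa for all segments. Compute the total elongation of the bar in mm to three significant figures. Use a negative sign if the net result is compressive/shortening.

-0.500 mm

Internal axial forces (sectioning from the free end, tension +): N_CD = -14.1 kN, N_BC = -50.3 kN, N_AB = -29.4 kN.
A_AB = 1884 mm².
A_BC = 2872 mm².
A_CD = 136.8 mm².
δ_AB = -29400·467/(1884·195000) = -0.03738 mm
δ_BC = -50300·426/(2872·195000) = -0.03826 mm
δ_CD = -14100·803/(136.8·195000) = -0.4243 mm
δ = Σδ_i = -0.4999 mm.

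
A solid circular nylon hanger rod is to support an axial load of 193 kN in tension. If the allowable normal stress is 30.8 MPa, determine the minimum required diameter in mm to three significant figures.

Required area A ≥ P/σ_allow = 193000/30.8 = 6266 mm².
For a solid circular section, d ≥ √(4A/π) = 89.32 mm.

89.3 mm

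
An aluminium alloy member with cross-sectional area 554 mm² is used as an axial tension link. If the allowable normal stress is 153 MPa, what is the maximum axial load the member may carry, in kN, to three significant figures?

84.8 kN

P_max = σ_allow · A = 153 · 554 = 84760 N = 84.76 kN.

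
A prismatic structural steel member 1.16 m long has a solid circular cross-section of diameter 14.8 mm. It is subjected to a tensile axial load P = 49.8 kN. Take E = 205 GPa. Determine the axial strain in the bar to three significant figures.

0.00141

A = 172 mm².
σ = N/A = 289.5 MPa; ε = σ/E = 289.5/205000 = 1.412e-03.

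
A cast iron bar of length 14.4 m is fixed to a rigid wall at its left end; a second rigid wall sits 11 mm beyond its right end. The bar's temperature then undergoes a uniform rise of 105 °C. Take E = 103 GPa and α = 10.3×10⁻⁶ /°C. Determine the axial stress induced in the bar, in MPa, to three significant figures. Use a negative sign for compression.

-32.7 MPa

Free thermal expansion αLΔT = 10.3e-6 · 14400 · 105 = 15.57 mm.
The walls engage after the gap closes; constrained expansion = 15.57 − 11 = 4.574 mm.
The walls impose strain ε = −(4.574)/14400 = -3.1761e-04; σ = Eε = 103000 · -3.1761e-04 = -32.71 MPa.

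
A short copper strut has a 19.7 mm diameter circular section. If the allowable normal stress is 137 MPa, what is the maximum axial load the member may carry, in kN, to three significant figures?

A = 304.8 mm².
P_max = σ_allow · A = 137 · 304.8 = 41760 N = 41.76 kN.

41.8 kN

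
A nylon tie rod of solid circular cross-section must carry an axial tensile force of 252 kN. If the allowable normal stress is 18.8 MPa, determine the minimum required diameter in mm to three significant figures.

Required area A ≥ P/σ_allow = 252000/18.8 = 13400 mm².
For a solid circular section, d ≥ √(4A/π) = 130.6 mm.

131 mm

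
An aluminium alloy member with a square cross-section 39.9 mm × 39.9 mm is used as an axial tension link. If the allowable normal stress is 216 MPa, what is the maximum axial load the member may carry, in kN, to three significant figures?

344 kN

A = 1592 mm².
P_max = σ_allow · A = 216 · 1592 = 343900 N = 343.9 kN.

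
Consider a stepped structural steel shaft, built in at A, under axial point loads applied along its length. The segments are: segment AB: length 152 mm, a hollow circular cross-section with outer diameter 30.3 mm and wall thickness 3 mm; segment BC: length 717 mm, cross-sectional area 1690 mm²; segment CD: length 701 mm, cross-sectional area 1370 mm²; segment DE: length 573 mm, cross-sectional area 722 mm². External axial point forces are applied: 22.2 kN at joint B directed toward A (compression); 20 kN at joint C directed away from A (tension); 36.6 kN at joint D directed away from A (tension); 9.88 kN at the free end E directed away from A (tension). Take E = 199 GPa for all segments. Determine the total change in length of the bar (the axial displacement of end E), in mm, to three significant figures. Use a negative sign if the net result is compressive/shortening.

0.432 mm

Internal axial forces (sectioning from the free end, tension +): N_DE = 9.88 kN, N_CD = 46.48 kN, N_BC = 66.48 kN, N_AB = 44.28 kN.
A_AB = 257.3 mm².
δ_AB = 44280·152/(257.3·199000) = 0.1315 mm
δ_BC = 66480·717/(1690·199000) = 0.1417 mm
δ_CD = 46480·701/(1370·199000) = 0.1195 mm
δ_DE = 9880·573/(722·199000) = 0.0394 mm
δ = Σδ_i = 0.4321 mm.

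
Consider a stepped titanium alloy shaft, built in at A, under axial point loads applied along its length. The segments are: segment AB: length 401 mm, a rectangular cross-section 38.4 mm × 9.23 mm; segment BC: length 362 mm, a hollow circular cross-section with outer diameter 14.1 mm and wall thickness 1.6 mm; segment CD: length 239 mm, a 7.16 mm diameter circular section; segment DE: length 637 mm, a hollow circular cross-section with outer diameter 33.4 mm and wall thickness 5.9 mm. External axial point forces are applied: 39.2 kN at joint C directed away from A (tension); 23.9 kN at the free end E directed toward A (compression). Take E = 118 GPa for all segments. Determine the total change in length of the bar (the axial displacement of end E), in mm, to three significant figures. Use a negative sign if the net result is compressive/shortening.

Internal axial forces (sectioning from the free end, tension +): N_DE = -23.9 kN, N_CD = -23.9 kN, N_BC = 15.3 kN, N_AB = 15.3 kN.
A_AB = 354.4 mm².
A_BC = 62.83 mm².
A_CD = 40.26 mm².
A_DE = 509.7 mm².
δ_AB = 15300·401/(354.4·118000) = 0.1467 mm
δ_BC = 15300·362/(62.83·118000) = 0.747 mm
δ_CD = -23900·239/(40.26·118000) = -1.202 mm
δ_DE = -23900·637/(509.7·118000) = -0.2531 mm
δ = Σδ_i = -0.5616 mm.

-0.562 mm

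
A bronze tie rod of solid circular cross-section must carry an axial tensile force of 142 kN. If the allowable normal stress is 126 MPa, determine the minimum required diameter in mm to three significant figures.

37.9 mm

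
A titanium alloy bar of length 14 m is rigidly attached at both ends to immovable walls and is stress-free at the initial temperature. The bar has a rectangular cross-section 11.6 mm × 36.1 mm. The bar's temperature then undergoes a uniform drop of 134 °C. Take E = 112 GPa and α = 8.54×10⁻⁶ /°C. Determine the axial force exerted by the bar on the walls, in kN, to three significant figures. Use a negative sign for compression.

Free thermal expansion αLΔT = 8.54e-6 · 14000 · -134 = -16.02 mm.
The walls impose strain ε = −(-16.02)/14000 = 1.1444e-03; σ = Eε = 112000 · 1.1444e-03 = 128.2 MPa.
Wall reaction R = σ·A = 128.2·418.8 = 53670 N = 53.67 kN.

53.7 kN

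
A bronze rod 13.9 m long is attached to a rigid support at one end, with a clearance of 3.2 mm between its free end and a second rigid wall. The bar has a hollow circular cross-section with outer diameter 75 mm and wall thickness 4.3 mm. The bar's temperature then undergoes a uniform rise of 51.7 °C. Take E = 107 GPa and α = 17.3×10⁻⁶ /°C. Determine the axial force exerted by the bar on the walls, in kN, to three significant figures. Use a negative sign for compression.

-67.9 kN

Free thermal expansion αLΔT = 17.3e-6 · 13900 · 51.7 = 12.43 mm.
The walls engage after the gap closes; constrained expansion = 12.43 − 3.2 = 9.232 mm.
The walls impose strain ε = −(9.232)/13900 = -6.6419e-04; σ = Eε = 107000 · -6.6419e-04 = -71.07 MPa.
Wall reaction R = σ·A = -71.07·955.1 = -67880 N = -67.88 kN.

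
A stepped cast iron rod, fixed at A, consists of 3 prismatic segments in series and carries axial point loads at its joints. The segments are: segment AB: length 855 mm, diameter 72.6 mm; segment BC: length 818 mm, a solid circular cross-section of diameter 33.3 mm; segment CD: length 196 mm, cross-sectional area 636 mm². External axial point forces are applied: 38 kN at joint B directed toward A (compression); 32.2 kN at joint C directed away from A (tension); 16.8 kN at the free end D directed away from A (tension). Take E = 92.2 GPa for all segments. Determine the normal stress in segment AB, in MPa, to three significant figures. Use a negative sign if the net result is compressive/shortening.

Internal axial forces (sectioning from the free end, tension +): N_CD = 16.8 kN, N_BC = 49 kN, N_AB = 11 kN.
A_AB = 4140 mm².
σ_AB = N_AB/A_AB = 11000/4140 = 2.657 MPa.

2.66 MPa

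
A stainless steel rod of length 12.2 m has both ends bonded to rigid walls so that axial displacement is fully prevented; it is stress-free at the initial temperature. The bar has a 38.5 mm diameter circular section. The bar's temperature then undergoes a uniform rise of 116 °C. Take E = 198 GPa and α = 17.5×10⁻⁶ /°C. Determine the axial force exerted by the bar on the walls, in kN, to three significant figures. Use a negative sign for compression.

-468 kN

Free thermal expansion αLΔT = 17.5e-6 · 12200 · 116 = 24.77 mm.
The walls impose strain ε = −(24.77)/12200 = -2.0300e-03; σ = Eε = 198000 · -2.0300e-03 = -401.9 MPa.
Wall reaction R = σ·A = -401.9·1164 = -467900 N = -467.9 kN.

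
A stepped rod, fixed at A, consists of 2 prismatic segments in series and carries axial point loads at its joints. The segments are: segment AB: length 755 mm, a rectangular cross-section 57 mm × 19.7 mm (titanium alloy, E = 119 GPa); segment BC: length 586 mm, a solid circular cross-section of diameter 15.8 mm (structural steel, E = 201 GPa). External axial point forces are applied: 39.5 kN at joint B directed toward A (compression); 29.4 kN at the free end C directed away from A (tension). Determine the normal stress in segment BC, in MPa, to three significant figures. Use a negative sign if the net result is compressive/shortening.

150 MPa

Internal axial forces (sectioning from the free end, tension +): N_BC = 29.4 kN, N_AB = -10.1 kN.
A_BC = 196.1 mm².
σ_BC = N_BC/A_BC = 29400/196.1 = 149.9 MPa.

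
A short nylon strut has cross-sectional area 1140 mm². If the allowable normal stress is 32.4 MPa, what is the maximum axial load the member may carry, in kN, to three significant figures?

36.9 kN

P_max = σ_allow · A = 32.4 · 1140 = 36940 N = 36.94 kN.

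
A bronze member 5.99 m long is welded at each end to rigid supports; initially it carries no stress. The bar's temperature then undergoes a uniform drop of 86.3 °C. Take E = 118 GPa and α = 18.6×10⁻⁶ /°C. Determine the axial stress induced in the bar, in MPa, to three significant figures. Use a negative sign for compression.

Free thermal expansion αLΔT = 18.6e-6 · 5990 · -86.3 = -9.615 mm.
The walls impose strain ε = −(-9.615)/5990 = 1.6052e-03; σ = Eε = 118000 · 1.6052e-03 = 189.4 MPa.

189 MPa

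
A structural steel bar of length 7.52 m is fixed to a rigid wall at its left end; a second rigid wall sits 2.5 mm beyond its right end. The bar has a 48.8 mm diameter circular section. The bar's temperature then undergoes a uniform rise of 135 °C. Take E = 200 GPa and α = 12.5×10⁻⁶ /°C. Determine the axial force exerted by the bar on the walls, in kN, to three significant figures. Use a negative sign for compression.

-507 kN

Free thermal expansion αLΔT = 12.5e-6 · 7520 · 135 = 12.69 mm.
The walls engage after the gap closes; constrained expansion = 12.69 − 2.5 = 10.19 mm.
The walls impose strain ε = −(10.19)/7520 = -1.3551e-03; σ = Eε = 200000 · -1.3551e-03 = -271 MPa.
Wall reaction R = σ·A = -271·1870 = -506900 N = -506.9 kN.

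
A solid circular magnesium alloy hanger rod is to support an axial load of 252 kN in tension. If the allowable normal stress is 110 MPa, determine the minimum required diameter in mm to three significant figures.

Required area A ≥ P/σ_allow = 252000/110 = 2291 mm².
For a solid circular section, d ≥ √(4A/π) = 54.01 mm.

54.0 mm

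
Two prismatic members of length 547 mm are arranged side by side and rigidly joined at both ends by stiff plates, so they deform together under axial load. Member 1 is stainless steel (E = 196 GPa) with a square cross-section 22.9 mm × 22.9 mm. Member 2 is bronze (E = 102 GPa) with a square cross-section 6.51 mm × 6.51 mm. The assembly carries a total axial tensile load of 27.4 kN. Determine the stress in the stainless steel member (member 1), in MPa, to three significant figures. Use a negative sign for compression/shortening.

A_1 = 524.4 mm².
A_2 = 42.38 mm².
Equal strain + equilibrium ⇒ each member carries load in proportion to AE: A₁E₁ = 102800000 N, A₂E₂ = 4323000 N, ΣAE = 107100000 N.
σ₁ = P·E₁/ΣAE = 27400·196000/107100000 = 50.14 MPa.

50.1 MPa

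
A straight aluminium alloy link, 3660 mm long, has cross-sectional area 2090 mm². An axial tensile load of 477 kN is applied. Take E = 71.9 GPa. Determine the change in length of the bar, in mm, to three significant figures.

δ_mech = NL/(AE) = 477000·3660/(2090·71900) = 11.62 mm.

11.6 mm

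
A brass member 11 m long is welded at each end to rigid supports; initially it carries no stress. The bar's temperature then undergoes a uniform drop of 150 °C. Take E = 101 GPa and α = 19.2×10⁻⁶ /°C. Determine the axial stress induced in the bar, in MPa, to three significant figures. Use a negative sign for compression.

291 MPa

Free thermal expansion αLΔT = 19.2e-6 · 11000 · -150 = -31.68 mm.
The walls impose strain ε = −(-31.68)/11000 = 2.8800e-03; σ = Eε = 101000 · 2.8800e-03 = 290.9 MPa.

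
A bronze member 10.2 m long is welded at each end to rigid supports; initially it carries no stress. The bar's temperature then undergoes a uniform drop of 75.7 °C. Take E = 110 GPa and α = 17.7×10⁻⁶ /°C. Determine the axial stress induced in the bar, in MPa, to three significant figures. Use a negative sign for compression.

147 MPa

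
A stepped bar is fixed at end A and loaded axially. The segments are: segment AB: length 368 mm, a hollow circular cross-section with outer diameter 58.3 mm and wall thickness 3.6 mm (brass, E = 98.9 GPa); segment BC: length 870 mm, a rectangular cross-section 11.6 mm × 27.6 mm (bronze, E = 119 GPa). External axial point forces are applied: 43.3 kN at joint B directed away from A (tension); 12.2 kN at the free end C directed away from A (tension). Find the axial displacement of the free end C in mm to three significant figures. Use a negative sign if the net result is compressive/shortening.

Internal axial forces (sectioning from the free end, tension +): N_BC = 12.2 kN, N_AB = 55.5 kN.
A_AB = 618.6 mm².
A_BC = 320.2 mm².
δ_AB = 55500·368/(618.6·98900) = 0.3338 mm
δ_BC = 12200·870/(320.2·119000) = 0.2786 mm
δ = Σδ_i = 0.6124 mm.

0.612 mm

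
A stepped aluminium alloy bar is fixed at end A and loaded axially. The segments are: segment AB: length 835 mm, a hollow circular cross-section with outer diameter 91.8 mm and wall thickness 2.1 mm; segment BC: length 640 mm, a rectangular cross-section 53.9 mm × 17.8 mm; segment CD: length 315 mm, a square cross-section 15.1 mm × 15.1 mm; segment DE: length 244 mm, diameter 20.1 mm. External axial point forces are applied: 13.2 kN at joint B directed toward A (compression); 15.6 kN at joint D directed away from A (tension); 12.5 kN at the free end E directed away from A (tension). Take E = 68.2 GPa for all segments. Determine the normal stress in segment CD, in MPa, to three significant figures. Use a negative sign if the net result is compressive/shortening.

123 MPa

Internal axial forces (sectioning from the free end, tension +): N_DE = 12.5 kN, N_CD = 28.1 kN, N_BC = 28.1 kN, N_AB = 14.9 kN.
A_CD = 228 mm².
σ_CD = N_CD/A_CD = 28100/228 = 123.2 MPa.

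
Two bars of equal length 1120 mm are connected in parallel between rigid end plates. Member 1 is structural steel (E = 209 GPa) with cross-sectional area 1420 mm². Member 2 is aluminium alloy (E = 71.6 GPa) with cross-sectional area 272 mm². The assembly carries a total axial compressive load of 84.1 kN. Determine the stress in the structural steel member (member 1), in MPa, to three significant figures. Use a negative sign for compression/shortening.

-55.6 MPa

Equal strain + equilibrium ⇒ each member carries load in proportion to AE: A₁E₁ = 296800000 N, A₂E₂ = 19480000 N, ΣAE = 316300000 N.
σ₁ = P·E₁/ΣAE = -84100·209000/316300000 = -55.58 MPa.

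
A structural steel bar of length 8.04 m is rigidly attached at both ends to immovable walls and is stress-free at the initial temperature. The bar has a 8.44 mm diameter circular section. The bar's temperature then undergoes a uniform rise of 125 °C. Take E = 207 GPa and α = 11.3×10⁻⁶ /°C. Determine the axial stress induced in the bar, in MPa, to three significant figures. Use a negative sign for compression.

Free thermal expansion αLΔT = 11.3e-6 · 8040 · 125 = 11.36 mm.
The walls impose strain ε = −(11.36)/8040 = -1.4125e-03; σ = Eε = 207000 · -1.4125e-03 = -292.4 MPa.

-292 MPa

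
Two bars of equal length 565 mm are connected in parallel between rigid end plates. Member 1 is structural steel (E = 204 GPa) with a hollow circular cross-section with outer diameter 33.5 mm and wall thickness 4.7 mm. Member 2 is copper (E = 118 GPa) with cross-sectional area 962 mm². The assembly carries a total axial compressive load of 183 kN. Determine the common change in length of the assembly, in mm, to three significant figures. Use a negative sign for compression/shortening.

A_1 = 425.2 mm².
Equal strain + equilibrium ⇒ each member carries load in proportion to AE: A₁E₁ = 86750000 N, A₂E₂ = 113500000 N, ΣAE = 200300000 N.
δ = PL/ΣAE = -183000·565/200300000 = -0.5163 mm.

-0.516 mm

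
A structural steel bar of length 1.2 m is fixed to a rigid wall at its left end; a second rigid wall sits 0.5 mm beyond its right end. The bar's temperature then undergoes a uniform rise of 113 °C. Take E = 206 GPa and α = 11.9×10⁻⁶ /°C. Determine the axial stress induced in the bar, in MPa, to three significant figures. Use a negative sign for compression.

-191 MPa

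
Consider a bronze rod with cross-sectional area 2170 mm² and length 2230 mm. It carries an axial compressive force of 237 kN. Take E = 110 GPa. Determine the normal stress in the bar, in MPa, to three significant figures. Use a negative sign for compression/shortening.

-109 MPa

σ = N/A = -237000/2170 = -109.2 MPa.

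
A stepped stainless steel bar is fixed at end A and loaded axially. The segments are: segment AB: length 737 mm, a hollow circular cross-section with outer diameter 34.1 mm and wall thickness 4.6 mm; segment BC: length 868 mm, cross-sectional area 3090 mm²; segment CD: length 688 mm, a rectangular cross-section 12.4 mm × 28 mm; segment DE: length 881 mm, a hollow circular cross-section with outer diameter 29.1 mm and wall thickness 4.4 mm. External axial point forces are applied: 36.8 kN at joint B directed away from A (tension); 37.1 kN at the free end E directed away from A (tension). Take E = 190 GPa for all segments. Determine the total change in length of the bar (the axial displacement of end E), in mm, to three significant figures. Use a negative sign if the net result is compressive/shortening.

Internal axial forces (sectioning from the free end, tension +): N_DE = 37.1 kN, N_CD = 37.1 kN, N_BC = 37.1 kN, N_AB = 73.9 kN.
A_AB = 426.3 mm².
A_CD = 347.2 mm².
A_DE = 341.4 mm².
δ_AB = 73900·737/(426.3·190000) = 0.6724 mm
δ_BC = 37100·868/(3090·190000) = 0.05485 mm
δ_CD = 37100·688/(347.2·190000) = 0.3869 mm
δ_DE = 37100·881/(341.4·190000) = 0.5038 mm
δ = Σδ_i = 1.618 mm.

1.62 mm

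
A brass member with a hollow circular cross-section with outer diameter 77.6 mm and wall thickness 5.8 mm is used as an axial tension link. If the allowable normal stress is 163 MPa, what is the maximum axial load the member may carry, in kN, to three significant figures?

213 kN

A = 1308 mm².
P_max = σ_allow · A = 163 · 1308 = 213300 N = 213.3 kN.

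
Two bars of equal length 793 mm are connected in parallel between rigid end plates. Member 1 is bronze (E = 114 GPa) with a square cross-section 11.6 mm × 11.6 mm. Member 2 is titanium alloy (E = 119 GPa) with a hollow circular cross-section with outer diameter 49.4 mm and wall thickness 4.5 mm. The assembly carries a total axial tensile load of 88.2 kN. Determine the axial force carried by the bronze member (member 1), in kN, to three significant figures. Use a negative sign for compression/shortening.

14.9 kN

A_1 = 134.6 mm².
A_2 = 634.8 mm².
Equal strain + equilibrium ⇒ each member carries load in proportion to AE: A₁E₁ = 15340000 N, A₂E₂ = 75540000 N, ΣAE = 90880000 N.
F₁ = P·A₁E₁/ΣAE = 88200·15340000/90880000 = 14890 N.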